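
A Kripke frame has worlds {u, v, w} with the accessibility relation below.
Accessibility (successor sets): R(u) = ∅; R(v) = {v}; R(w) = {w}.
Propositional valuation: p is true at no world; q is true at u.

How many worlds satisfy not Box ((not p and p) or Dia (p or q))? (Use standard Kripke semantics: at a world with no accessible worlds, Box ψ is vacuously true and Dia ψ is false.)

Let φ = not Box ((not p and p) or Dia (p or q)). Evaluate φ at each world:
  u (successors ∅): φ is false.
  v (successors {v}): φ is true.
  w (successors {w}): φ is true.
For instance, at w:
  At w: Box ((not p and p) or Dia (p or q)) is false, so not Box ((not p and p) or Dia (p or q)) is true.
    At w: Box ((not p and p) or Dia (p or q)) requires (not p and p) or Dia (p or q) at every successor {w}.
      (not p and p) or Dia (p or q) fails at w, so Box ((not p and p) or Dia (p or q)) is false at w.
Satisfying worlds: {v, w}

2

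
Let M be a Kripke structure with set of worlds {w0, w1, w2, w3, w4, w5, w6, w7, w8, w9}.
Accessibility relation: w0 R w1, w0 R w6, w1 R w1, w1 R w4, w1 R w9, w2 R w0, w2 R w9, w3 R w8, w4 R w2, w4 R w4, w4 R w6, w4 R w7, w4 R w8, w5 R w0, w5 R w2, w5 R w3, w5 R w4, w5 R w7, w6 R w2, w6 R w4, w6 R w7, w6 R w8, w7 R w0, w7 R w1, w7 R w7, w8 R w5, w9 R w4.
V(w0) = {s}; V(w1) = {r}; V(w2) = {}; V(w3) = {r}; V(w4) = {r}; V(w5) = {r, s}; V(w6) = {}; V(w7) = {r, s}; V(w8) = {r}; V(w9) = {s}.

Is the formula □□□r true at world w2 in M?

At w2: □□□r requires □□r at every successor {w0, w9}.
  □□r fails at w0, so □□□r is false at w2.
    At w0: □□r requires □r at every successor {w1, w6}.
      □r fails at w1, so □□r is false at w0.

No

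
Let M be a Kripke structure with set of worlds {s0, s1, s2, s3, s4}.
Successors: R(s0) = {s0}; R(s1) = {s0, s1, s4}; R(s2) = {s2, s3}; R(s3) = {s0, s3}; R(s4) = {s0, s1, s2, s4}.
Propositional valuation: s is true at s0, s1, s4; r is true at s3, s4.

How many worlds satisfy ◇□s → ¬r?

3

Recall that □ψ holds at a world iff ψ holds at every accessible world, and ◇ψ holds iff ψ holds at some accessible world.
Let φ = ◇□s → ¬r. Evaluate φ at each world:
  s0 (successors {s0}): φ is true.
  s1 (successors {s0, s1, s4}): φ is true.
  s2 (successors {s2, s3}): φ is true.
  s3 (successors {s0, s3}): φ is false.
  s4 (successors {s0, s1, s2, s4}): φ is false.
For instance, at s1:
  At s1: ◇□s is true, ¬r is true, so ◇□s → ¬r is true.
    At s1: ◇□s requires □s at some successor in {s0, s1, s4}.
      □s holds at s0, so ◇□s is true at s1.
Satisfying worlds: {s0, s1, s2}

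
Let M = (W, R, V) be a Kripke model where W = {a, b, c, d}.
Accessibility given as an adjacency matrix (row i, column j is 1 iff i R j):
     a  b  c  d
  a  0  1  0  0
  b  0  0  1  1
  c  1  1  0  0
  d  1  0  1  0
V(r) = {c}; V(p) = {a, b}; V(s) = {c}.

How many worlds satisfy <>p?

Let φ = <>p. Evaluate φ at each world:
  a (successors {b}): φ is true.
  b (successors {c, d}): φ is false.
  c (successors {a, b}): φ is true.
  d (successors {a, c}): φ is true.
For instance, at b:
  At b: <>p requires p at some successor in {c, d}.
    At c: p is false.
    At d: p is false.
  So <>p is false at b.
Satisfying worlds: {a, c, d}

3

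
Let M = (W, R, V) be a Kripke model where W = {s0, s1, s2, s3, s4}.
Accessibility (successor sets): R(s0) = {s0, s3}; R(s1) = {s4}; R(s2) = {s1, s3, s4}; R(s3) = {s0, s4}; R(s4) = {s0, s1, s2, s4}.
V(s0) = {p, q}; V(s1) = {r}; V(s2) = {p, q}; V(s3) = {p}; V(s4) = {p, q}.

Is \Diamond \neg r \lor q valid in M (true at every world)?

Yes

Let φ = \Diamond \neg r \lor q. Evaluate φ at each world:
  s0 (successors {s0, s3}): φ is true.
  s1 (successors {s4}): φ is true.
  s2 (successors {s1, s3, s4}): φ is true.
  s3 (successors {s0, s4}): φ is true.
  s4 (successors {s0, s1, s2, s4}): φ is true.
For instance, at s2:
  At s2: \Diamond \neg r is true, q is true, so \Diamond \neg r \lor q is true.
    At s2: \Diamond \neg r requires \neg r at some successor in {s1, s3, s4}.
      \neg r holds at s3, so \Diamond \neg r is true at s2.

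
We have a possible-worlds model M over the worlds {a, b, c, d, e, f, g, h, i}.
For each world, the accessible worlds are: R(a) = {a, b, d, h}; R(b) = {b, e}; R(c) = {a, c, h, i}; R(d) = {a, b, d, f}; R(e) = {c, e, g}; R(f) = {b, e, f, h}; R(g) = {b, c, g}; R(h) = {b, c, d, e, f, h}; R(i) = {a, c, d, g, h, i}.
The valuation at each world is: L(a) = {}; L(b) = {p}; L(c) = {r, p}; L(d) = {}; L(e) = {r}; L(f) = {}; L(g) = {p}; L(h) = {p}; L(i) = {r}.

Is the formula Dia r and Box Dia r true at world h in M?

At h: Dia r is true, Box Dia r is false, so Dia r and Box Dia r is false.
  At h: Dia r requires r at some successor in {b, c, d, e, f, h}.
    r holds at c, so Dia r is true at h.
  At h: Box Dia r requires Dia r at every successor {b, c, d, e, f, h}.
    Dia r fails at d, so Box Dia r is false at h.
      At d: Dia r requires r at some successor in {a, b, d, f}.
        At a: r is false.
        At b: r is false.
        At d: r is false.
        At f: r is false.
      So Dia r is false at d.

No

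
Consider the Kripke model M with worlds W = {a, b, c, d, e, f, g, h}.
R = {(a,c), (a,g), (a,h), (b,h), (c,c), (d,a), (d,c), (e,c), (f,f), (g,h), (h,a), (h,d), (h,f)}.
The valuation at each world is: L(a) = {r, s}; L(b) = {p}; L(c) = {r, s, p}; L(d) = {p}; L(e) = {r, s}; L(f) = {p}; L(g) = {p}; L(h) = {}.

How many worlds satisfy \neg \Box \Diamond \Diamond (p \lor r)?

Let φ = \neg \Box \Diamond \Diamond (p \lor r). Evaluate φ at each world:
  a (successors {c, g, h}): φ is false.
  b (successors {h}): φ is false.
  c (successors {c}): φ is false.
  d (successors {a, c}): φ is false.
  e (successors {c}): φ is false.
  f (successors {f}): φ is false.
  g (successors {h}): φ is false.
  h (successors {a, d, f}): φ is false.
For instance, at d:
  At d: \Box \Diamond \Diamond (p \lor r) is true, so \neg \Box \Diamond \Diamond (p \lor r) is false.
    At d: \Box \Diamond \Diamond (p \lor r) requires \Diamond \Diamond (p \lor r) at every successor {a, c}.
      At a: \Diamond \Diamond (p \lor r) is true.
      At c: \Diamond \Diamond (p \lor r) is true.
    So \Box \Diamond \Diamond (p \lor r) is true at d.
Satisfying worlds: none.

0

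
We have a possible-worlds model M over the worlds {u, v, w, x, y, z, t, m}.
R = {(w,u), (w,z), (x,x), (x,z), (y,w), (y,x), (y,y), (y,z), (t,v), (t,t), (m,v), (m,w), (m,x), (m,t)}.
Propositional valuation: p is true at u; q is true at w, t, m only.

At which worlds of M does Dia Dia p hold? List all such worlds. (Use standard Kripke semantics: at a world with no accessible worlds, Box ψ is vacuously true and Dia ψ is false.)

y, m

Let φ = Dia Dia p. Evaluate φ at each world:
  u (successors ∅): φ is false.
  v (successors ∅): φ is false.
  w (successors {u, z}): φ is false.
  x (successors {x, z}): φ is false.
  y (successors {w, x, y, z}): φ is true.
  z (successors ∅): φ is false.
  t (successors {v, t}): φ is false.
  m (successors {v, w, x, t}): φ is true.
For instance, at x:
  At x: Dia Dia p requires Dia p at some successor in {x, z}.
    At x: Dia p is false.
    At z: Dia p is false.
  So Dia Dia p is false at x.
Satisfying worlds: {y, m}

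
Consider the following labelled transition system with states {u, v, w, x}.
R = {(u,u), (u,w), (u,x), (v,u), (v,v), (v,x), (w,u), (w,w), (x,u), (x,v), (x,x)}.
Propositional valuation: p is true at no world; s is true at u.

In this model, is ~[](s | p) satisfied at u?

At u: [](s | p) is false, so ~[](s | p) is true.
  At u: [](s | p) requires s | p at every successor {u, w, x}.
    s | p fails at w, so [](s | p) is false at u.

Yes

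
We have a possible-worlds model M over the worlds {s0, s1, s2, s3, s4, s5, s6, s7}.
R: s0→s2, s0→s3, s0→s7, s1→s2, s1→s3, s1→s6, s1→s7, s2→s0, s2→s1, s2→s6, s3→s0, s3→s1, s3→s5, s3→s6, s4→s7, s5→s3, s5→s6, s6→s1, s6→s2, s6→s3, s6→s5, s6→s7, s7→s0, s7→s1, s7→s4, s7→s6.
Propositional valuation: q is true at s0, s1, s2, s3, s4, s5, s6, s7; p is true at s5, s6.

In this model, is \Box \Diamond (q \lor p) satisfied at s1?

Yes

Recall that \Box ψ holds at a world iff ψ holds at every accessible world, and \Diamond ψ holds iff ψ holds at some accessible world.
At s1: \Box \Diamond (q \lor p) requires \Diamond (q \lor p) at every successor {s2, s3, s6, s7}.
  At s2: \Diamond (q \lor p) is true.
  At s3: \Diamond (q \lor p) is true.
  At s6: \Diamond (q \lor p) is true.
  At s7: \Diamond (q \lor p) is true.
So \Box \Diamond (q \lor p) is true at s1.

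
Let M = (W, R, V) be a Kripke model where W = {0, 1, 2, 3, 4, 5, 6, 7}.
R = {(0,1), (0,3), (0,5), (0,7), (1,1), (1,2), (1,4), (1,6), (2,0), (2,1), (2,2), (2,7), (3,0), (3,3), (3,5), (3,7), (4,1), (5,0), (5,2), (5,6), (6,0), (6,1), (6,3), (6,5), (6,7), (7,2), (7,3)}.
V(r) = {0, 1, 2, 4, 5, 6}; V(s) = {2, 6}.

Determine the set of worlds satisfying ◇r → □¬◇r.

Let φ = ◇r → □¬◇r. Evaluate φ at each world:
  0 (successors {1, 3, 5, 7}): φ is false.
  1 (successors {1, 2, 4, 6}): φ is false.
  2 (successors {0, 1, 2, 7}): φ is false.
  3 (successors {0, 3, 5, 7}): φ is false.
  4 (successors {1}): φ is false.
  5 (successors {0, 2, 6}): φ is false.
  6 (successors {0, 1, 3, 5, 7}): φ is false.
  7 (successors {2, 3}): φ is false.
For instance, at 6:
  At 6: ◇r is true, □¬◇r is false, so ◇r → □¬◇r is false.
    At 6: ◇r requires r at some successor in {0, 1, 3, 5, 7}.
      r holds at 0, so ◇r is true at 6.
    At 6: □¬◇r requires ¬◇r at every successor {0, 1, 3, 5, 7}.
      ¬◇r fails at 0, so □¬◇r is false at 6.
Satisfying worlds: none.

none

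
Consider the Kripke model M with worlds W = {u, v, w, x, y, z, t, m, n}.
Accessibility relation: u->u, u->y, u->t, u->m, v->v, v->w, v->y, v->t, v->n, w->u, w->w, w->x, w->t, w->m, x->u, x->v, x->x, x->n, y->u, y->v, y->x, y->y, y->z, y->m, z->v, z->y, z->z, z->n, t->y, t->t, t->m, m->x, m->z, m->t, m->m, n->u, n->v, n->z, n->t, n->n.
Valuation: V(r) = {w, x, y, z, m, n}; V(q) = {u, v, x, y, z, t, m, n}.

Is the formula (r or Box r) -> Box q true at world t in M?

Yes

At t: r or Box r is false, Box q is true, so (r or Box r) -> Box q is true.
  At t: r is false, Box r is false, so r or Box r is false.
    At t: Box r requires r at every successor {y, t, m}.
      r fails at t, so Box r is false at t.
  At t: Box q requires q at every successor {y, t, m}.
    At y: q is true.
    At t: q is true.
    At m: q is true.
  So Box q is true at t.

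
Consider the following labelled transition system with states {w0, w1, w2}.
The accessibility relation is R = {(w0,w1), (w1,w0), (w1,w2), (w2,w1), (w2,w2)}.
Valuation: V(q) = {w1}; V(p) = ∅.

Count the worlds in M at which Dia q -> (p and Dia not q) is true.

1

Let φ = Dia q -> (p and Dia not q). Evaluate φ at each world:
  w0 (successors {w1}): φ is false.
  w1 (successors {w0, w2}): φ is true.
  w2 (successors {w1, w2}): φ is false.
For instance, at w2:
  At w2: Dia q is true, p and Dia not q is false, so Dia q -> (p and Dia not q) is false.
    At w2: Dia q requires q at some successor in {w1, w2}.
      q holds at w1, so Dia q is true at w2.
    At w2: p is false, Dia not q is true, so p and Dia not q is false.
      At w2: Dia not q requires not q at some successor in {w1, w2}.
        not q holds at w2, so Dia not q is true at w2.
Satisfying worlds: {w1}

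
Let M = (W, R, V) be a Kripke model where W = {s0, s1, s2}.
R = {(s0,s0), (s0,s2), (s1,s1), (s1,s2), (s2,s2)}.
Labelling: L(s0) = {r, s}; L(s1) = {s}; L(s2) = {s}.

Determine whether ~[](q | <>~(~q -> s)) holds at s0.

Yes

At s0: [](q | <>~(~q -> s)) is false, so ~[](q | <>~(~q -> s)) is true.
  At s0: [](q | <>~(~q -> s)) requires q | <>~(~q -> s) at every successor {s0, s2}.
    q | <>~(~q -> s) fails at s0, so [](q | <>~(~q -> s)) is false at s0.
      At s0: q is false, <>~(~q -> s) is false, so q | <>~(~q -> s) is false.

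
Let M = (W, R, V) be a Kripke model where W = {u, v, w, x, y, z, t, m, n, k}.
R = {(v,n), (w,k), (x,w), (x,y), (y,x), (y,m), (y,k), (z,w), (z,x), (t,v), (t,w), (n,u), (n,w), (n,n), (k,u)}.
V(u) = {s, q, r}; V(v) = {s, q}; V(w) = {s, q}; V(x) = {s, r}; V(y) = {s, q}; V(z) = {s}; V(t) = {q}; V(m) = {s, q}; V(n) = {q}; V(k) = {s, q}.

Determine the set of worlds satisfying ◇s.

Let φ = ◇s. Evaluate φ at each world:
  u (successors ∅): φ is false.
  v (successors {n}): φ is false.
  w (successors {k}): φ is true.
  x (successors {w, y}): φ is true.
  y (successors {x, m, k}): φ is true.
  z (successors {w, x}): φ is true.
  t (successors {v, w}): φ is true.
  m (successors ∅): φ is false.
  n (successors {u, w, n}): φ is true.
  k (successors {u}): φ is true.
For instance, at k:
  At k: ◇s requires s at some successor in {u}.
    s holds at u, so ◇s is true at k.
Satisfying worlds: {w, x, y, z, t, n, k}

w, x, y, z, t, n, k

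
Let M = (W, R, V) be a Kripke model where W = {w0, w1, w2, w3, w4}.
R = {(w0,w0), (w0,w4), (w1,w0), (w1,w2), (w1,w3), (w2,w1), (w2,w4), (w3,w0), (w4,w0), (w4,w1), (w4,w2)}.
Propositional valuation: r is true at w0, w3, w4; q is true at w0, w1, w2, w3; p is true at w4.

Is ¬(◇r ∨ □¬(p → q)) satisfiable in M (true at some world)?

Recall that □ψ holds at a world iff ψ holds at every accessible world, and ◇ψ holds iff ψ holds at some accessible world.
Let φ = ¬(◇r ∨ □¬(p → q)). Evaluate φ at each world:
  w0 (successors {w0, w4}): φ is false.
  w1 (successors {w0, w2, w3}): φ is false.
  w2 (successors {w1, w4}): φ is false.
  w3 (successors {w0}): φ is false.
  w4 (successors {w0, w1, w2}): φ is false.
For instance, at w0:
  At w0: ◇r ∨ □¬(p → q) is true, so ¬(◇r ∨ □¬(p → q)) is false.
    At w0: ◇r is true, □¬(p → q) is false, so ◇r ∨ □¬(p → q) is true.
      At w0: ◇r requires r at some successor in {w0, w4}.
        r holds at w0, so ◇r is true at w0.
      At w0: □¬(p → q) requires ¬(p → q) at every successor {w0, w4}.
        ¬(p → q) fails at w0, so □¬(p → q) is false at w0.

No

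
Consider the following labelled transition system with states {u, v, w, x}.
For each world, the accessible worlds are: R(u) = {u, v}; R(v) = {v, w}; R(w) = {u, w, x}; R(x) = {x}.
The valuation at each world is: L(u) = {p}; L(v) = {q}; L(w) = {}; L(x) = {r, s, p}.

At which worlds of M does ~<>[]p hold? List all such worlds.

u, v

Let φ = ~<>[]p. Evaluate φ at each world:
  u (successors {u, v}): φ is true.
  v (successors {v, w}): φ is true.
  w (successors {u, w, x}): φ is false.
  x (successors {x}): φ is false.
For instance, at w:
  At w: <>[]p is true, so ~<>[]p is false.
    At w: <>[]p requires []p at some successor in {u, w, x}.
      []p holds at x, so <>[]p is true at w.
Satisfying worlds: {u, v}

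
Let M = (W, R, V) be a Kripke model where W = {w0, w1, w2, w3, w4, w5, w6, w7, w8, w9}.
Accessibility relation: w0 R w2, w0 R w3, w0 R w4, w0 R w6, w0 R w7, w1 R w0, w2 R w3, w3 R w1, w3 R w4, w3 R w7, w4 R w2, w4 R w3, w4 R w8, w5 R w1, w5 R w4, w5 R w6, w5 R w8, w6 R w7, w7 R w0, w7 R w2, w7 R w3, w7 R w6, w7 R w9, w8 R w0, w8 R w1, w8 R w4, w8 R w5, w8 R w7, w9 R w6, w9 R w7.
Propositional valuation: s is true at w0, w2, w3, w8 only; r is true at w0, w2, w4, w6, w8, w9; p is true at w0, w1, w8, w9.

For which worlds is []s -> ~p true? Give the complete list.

w0, w2, w3, w4, w5, w6, w7, w8, w9

Let φ = []s -> ~p. Evaluate φ at each world:
  w0 (successors {w2, w3, w4, w6, w7}): φ is true.
  w1 (successors {w0}): φ is false.
  w2 (successors {w3}): φ is true.
  w3 (successors {w1, w4, w7}): φ is true.
  w4 (successors {w2, w3, w8}): φ is true.
  w5 (successors {w1, w4, w6, w8}): φ is true.
  w6 (successors {w7}): φ is true.
  w7 (successors {w0, w2, w3, w6, w9}): φ is true.
  w8 (successors {w0, w1, w4, w5, w7}): φ is true.
  w9 (successors {w6, w7}): φ is true.
For instance, at w6:
  At w6: []s is false, ~p is true, so []s -> ~p is true.
    At w6: []s requires s at every successor {w7}.
      s fails at w7, so []s is false at w6.
Satisfying worlds: {w0, w2, w3, w4, w5, w6, w7, w8, w9}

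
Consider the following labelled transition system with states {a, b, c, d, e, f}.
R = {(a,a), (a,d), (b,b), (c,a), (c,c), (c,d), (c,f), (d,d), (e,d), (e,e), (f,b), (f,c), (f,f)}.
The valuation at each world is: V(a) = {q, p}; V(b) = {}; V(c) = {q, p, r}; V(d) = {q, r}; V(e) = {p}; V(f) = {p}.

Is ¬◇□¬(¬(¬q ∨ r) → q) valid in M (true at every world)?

Recall that □ψ holds at a world iff ψ holds at every accessible world, and ◇ψ holds iff ψ holds at some accessible world.
Let φ = ¬◇□¬(¬(¬q ∨ r) → q). Evaluate φ at each world:
  a (successors {a, d}): φ is true.
  b (successors {b}): φ is true.
  c (successors {a, c, d, f}): φ is true.
  d (successors {d}): φ is true.
  e (successors {d, e}): φ is true.
  f (successors {b, c, f}): φ is true.
For instance, at b:
  At b: ◇□¬(¬(¬q ∨ r) → q) is false, so ¬◇□¬(¬(¬q ∨ r) → q) is true.
    At b: ◇□¬(¬(¬q ∨ r) → q) requires □¬(¬(¬q ∨ r) → q) at some successor in {b}.
      At b: □¬(¬(¬q ∨ r) → q) is false.
    So ◇□¬(¬(¬q ∨ r) → q) is false at b.

Yes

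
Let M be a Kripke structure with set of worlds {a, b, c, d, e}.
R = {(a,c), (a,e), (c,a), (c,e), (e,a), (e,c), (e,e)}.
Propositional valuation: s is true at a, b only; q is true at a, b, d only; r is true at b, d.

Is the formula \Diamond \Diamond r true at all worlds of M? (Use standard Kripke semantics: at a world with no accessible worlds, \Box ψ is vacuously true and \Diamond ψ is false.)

No

Let φ = \Diamond \Diamond r. Evaluate φ at each world:
  a (successors {c, e}): φ is false.
  b (successors ∅): φ is false.
  c (successors {a, e}): φ is false.
  d (successors ∅): φ is false.
  e (successors {a, c, e}): φ is false.
Detail at a (counterexample):
  At a: \Diamond \Diamond r requires \Diamond r at some successor in {c, e}.
    At c: \Diamond r is false.
    At e: \Diamond r is false.
  So \Diamond \Diamond r is false at a.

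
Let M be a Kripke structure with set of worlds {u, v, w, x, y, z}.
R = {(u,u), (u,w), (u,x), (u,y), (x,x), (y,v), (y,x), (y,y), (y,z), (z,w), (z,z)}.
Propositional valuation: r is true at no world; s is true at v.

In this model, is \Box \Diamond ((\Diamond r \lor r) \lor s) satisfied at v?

Recall that \Box ψ holds at a world iff ψ holds at every accessible world, and \Diamond ψ holds iff ψ holds at some accessible world.
At v: no accessible worlds, so \Box \Diamond ((\Diamond r \lor r) \lor s) holds vacuously.

Yes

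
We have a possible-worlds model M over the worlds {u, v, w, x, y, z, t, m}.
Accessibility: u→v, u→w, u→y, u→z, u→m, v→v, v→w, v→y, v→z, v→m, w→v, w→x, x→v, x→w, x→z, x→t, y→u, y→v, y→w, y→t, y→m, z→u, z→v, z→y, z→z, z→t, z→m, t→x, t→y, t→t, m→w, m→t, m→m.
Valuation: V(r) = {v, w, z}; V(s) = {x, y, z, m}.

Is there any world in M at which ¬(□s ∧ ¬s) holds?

Yes

Let φ = ¬(□s ∧ ¬s). Evaluate φ at each world:
  u (successors {v, w, y, z, m}): φ is true.
  v (successors {v, w, y, z, m}): φ is true.
  w (successors {v, x}): φ is true.
  x (successors {v, w, z, t}): φ is true.
  y (successors {u, v, w, t, m}): φ is true.
  z (successors {u, v, y, z, t, m}): φ is true.
  t (successors {x, y, t}): φ is true.
  m (successors {w, t, m}): φ is true.
Detail at u (witness):
  At u: □s ∧ ¬s is false, so ¬(□s ∧ ¬s) is true.
    At u: □s is false, ¬s is true, so □s ∧ ¬s is false.
      At u: □s requires s at every successor {v, w, y, z, m}.
        s fails at v, so □s is false at u.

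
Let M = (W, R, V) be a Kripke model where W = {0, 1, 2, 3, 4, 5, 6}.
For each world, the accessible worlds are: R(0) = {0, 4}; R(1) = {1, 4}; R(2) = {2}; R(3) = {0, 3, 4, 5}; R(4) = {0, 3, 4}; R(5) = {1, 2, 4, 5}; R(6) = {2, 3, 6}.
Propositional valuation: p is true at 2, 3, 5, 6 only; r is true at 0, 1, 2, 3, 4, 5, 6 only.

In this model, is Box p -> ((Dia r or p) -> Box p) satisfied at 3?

Yes

At 3: Box p is false, (Dia r or p) -> Box p is false, so Box p -> ((Dia r or p) -> Box p) is true.
  At 3: Box p requires p at every successor {0, 3, 4, 5}.
    p fails at 0, so Box p is false at 3.
  At 3: Dia r or p is true, Box p is false, so (Dia r or p) -> Box p is false.
    At 3: Dia r is true, p is true, so Dia r or p is true.
      At 3: Dia r requires r at some successor in {0, 3, 4, 5}.
        r holds at 0, so Dia r is true at 3.
    At 3: Box p requires p at every successor {0, 3, 4, 5}.
      p fails at 0, so Box p is false at 3.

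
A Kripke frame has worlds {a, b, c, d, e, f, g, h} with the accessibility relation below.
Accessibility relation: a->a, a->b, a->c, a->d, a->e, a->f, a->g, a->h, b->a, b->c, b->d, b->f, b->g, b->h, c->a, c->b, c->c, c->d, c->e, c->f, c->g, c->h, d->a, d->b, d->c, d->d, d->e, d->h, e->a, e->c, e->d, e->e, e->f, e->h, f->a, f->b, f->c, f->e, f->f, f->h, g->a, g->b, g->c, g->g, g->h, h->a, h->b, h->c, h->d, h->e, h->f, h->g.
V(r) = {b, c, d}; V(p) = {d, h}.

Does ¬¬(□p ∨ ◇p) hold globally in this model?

Let φ = ¬¬(□p ∨ ◇p). Evaluate φ at each world:
  a (successors {a, b, c, d, e, f, g, h}): φ is true.
  b (successors {a, c, d, f, g, h}): φ is true.
  c (successors {a, b, c, d, e, f, g, h}): φ is true.
  d (successors {a, b, c, d, e, h}): φ is true.
  e (successors {a, c, d, e, f, h}): φ is true.
  f (successors {a, b, c, e, f, h}): φ is true.
  g (successors {a, b, c, g, h}): φ is true.
  h (successors {a, b, c, d, e, f, g}): φ is true.
For instance, at h:
  At h: ¬(□p ∨ ◇p) is false, so ¬¬(□p ∨ ◇p) is true.
    At h: □p ∨ ◇p is true, so ¬(□p ∨ ◇p) is false.
      At h: □p is false, ◇p is true, so □p ∨ ◇p is true.

Yes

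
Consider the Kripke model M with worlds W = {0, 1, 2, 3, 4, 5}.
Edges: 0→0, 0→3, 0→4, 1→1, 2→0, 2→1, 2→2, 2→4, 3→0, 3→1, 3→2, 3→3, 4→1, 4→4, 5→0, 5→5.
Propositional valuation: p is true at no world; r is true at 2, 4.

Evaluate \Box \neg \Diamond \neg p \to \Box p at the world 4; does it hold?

At 4: \Box \neg \Diamond \neg p is false, \Box p is false, so \Box \neg \Diamond \neg p \to \Box p is true.
  At 4: \Box \neg \Diamond \neg p requires \neg \Diamond \neg p at every successor {1, 4}.
    \neg \Diamond \neg p fails at 1, so \Box \neg \Diamond \neg p is false at 4.
      At 1: \Diamond \neg p is true, so \neg \Diamond \neg p is false.
  At 4: \Box p requires p at every successor {1, 4}.
    p fails at 1, so \Box p is false at 4.

Yes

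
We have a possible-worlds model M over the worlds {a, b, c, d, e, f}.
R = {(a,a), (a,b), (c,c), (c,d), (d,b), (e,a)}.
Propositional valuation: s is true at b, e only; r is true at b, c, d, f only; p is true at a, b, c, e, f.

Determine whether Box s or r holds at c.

Yes

Recall that Box ψ holds at a world iff ψ holds at every accessible world, and Dia ψ holds iff ψ holds at some accessible world.
At c: Box s is false, r is true, so Box s or r is true.
  At c: Box s requires s at every successor {c, d}.
    s fails at c, so Box s is false at c.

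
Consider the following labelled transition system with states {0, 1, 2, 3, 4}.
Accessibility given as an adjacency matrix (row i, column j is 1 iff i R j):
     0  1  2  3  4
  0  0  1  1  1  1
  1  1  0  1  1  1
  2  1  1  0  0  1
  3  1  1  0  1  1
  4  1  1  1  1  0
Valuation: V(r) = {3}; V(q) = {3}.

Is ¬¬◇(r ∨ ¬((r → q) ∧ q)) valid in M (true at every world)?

Recall that ◇ψ holds at a world iff ψ holds at some accessible world.
Let φ = ¬¬◇(r ∨ ¬((r → q) ∧ q)). Evaluate φ at each world:
  0 (successors {1, 2, 3, 4}): φ is true.
  1 (successors {0, 2, 3, 4}): φ is true.
  2 (successors {0, 1, 4}): φ is true.
  3 (successors {0, 1, 3, 4}): φ is true.
  4 (successors {0, 1, 2, 3}): φ is true.
For instance, at 0:
  At 0: ¬◇(r ∨ ¬((r → q) ∧ q)) is false, so ¬¬◇(r ∨ ¬((r → q) ∧ q)) is true.
    At 0: ◇(r ∨ ¬((r → q) ∧ q)) is true, so ¬◇(r ∨ ¬((r → q) ∧ q)) is false.
      At 0: ◇(r ∨ ¬((r → q) ∧ q)) requires r ∨ ¬((r → q) ∧ q) at some successor in {1, 2, 3, 4}.
        r ∨ ¬((r → q) ∧ q) holds at 1, so ◇(r ∨ ¬((r → q) ∧ q)) is true at 0.

Yes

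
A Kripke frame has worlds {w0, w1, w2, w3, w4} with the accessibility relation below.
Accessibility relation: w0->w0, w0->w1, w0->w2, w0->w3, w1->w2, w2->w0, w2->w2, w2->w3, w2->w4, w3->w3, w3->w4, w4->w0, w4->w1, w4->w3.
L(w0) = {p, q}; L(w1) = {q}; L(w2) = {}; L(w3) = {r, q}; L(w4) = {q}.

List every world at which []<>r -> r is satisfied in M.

w0, w3, w4

Let φ = []<>r -> r. Evaluate φ at each world:
  w0 (successors {w0, w1, w2, w3}): φ is true.
  w1 (successors {w2}): φ is false.
  w2 (successors {w0, w2, w3, w4}): φ is false.
  w3 (successors {w3, w4}): φ is true.
  w4 (successors {w0, w1, w3}): φ is true.
For instance, at w1:
  At w1: []<>r is true, r is false, so []<>r -> r is false.
    At w1: []<>r requires <>r at every successor {w2}.
      At w2: <>r is true.
    So []<>r is true at w1.
Satisfying worlds: {w0, w3, w4}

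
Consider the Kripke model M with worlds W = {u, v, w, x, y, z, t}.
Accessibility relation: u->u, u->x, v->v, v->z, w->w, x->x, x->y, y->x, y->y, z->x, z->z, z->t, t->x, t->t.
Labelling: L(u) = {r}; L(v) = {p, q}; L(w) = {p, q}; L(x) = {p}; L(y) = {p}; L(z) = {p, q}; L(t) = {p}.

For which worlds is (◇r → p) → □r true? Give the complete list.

Let φ = (◇r → p) → □r. Evaluate φ at each world:
  u (successors {u, x}): φ is true.
  v (successors {v, z}): φ is false.
  w (successors {w}): φ is false.
  x (successors {x, y}): φ is false.
  y (successors {x, y}): φ is false.
  z (successors {x, z, t}): φ is false.
  t (successors {x, t}): φ is false.
For instance, at t:
  At t: ◇r → p is true, □r is false, so (◇r → p) → □r is false.
    At t: ◇r is false, p is true, so ◇r → p is true.
      At t: ◇r requires r at some successor in {x, t}.
        At x: r is false.
        At t: r is false.
      So ◇r is false at t.
    At t: □r requires r at every successor {x, t}.
      r fails at x, so □r is false at t.
Satisfying worlds: {u}

u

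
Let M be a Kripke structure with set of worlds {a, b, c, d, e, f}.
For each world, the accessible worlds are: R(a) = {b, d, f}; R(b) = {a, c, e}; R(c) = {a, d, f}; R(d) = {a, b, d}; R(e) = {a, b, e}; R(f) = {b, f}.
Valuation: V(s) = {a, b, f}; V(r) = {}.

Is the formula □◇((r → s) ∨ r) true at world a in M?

Recall that □ψ holds at a world iff ψ holds at every accessible world, and ◇ψ holds iff ψ holds at some accessible world.
At a: □◇((r → s) ∨ r) requires ◇((r → s) ∨ r) at every successor {b, d, f}.
    At b: ◇((r → s) ∨ r) requires (r → s) ∨ r at some successor in {a, c, e}.
      (r → s) ∨ r holds at a, so ◇((r → s) ∨ r) is true at b.
    At d: ◇((r → s) ∨ r) requires (r → s) ∨ r at some successor in {a, b, d}.
      (r → s) ∨ r holds at a, so ◇((r → s) ∨ r) is true at d.
    At f: ◇((r → s) ∨ r) requires (r → s) ∨ r at some successor in {b, f}.
      (r → s) ∨ r holds at b, so ◇((r → s) ∨ r) is true at f.
So □◇((r → s) ∨ r) is true at a.

Yes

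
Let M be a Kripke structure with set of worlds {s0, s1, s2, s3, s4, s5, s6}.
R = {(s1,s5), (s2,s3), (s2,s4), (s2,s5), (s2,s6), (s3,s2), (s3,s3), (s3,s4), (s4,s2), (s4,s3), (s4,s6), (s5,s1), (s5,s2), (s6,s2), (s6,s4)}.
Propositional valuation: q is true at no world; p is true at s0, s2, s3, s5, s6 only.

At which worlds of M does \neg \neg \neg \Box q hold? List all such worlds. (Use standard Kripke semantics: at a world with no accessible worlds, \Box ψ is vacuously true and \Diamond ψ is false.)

Let φ = \neg \neg \neg \Box q. Evaluate φ at each world:
  s0 (successors ∅): φ is false.
  s1 (successors {s5}): φ is true.
  s2 (successors {s3, s4, s5, s6}): φ is true.
  s3 (successors {s2, s3, s4}): φ is true.
  s4 (successors {s2, s3, s6}): φ is true.
  s5 (successors {s1, s2}): φ is true.
  s6 (successors {s2, s4}): φ is true.
For instance, at s1:
  At s1: \neg \neg \Box q is false, so \neg \neg \neg \Box q is true.
    At s1: \neg \Box q is true, so \neg \neg \Box q is false.
      At s1: \Box q is false, so \neg \Box q is true.
Satisfying worlds: {s1, s2, s3, s4, s5, s6}

s1, s2, s3, s4, s5, s6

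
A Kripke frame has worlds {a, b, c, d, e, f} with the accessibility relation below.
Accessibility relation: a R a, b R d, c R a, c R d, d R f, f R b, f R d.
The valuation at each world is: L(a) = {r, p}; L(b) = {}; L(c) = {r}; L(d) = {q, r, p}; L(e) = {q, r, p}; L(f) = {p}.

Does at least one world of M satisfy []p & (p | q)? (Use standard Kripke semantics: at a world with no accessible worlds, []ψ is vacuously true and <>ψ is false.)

Recall that []ψ holds at a world iff ψ holds at every accessible world, and <>ψ holds iff ψ holds at some accessible world.
Let φ = []p & (p | q). Evaluate φ at each world:
  a (successors {a}): φ is true.
  b (successors {d}): φ is false.
  c (successors {a, d}): φ is false.
  d (successors {f}): φ is true.
  e (successors ∅): φ is true.
  f (successors {b, d}): φ is false.
Detail at a (witness):
  At a: []p is true, p | q is true, so []p & (p | q) is true.
    At a: []p requires p at every successor {a}.
      At a: p is true.
    So []p is true at a.

Yes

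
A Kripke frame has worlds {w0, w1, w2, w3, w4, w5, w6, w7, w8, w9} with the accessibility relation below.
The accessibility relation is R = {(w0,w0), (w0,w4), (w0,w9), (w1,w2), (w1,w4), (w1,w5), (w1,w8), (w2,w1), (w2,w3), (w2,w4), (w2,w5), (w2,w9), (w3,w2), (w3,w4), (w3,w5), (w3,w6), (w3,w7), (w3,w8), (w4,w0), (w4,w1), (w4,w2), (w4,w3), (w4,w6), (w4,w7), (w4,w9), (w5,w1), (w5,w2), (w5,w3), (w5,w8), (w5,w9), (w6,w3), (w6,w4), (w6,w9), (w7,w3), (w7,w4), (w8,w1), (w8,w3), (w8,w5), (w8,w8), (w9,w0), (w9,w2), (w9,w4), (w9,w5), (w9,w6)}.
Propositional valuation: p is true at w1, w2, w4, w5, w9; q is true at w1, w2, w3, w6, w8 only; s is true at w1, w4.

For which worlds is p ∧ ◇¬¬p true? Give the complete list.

Let φ = p ∧ ◇¬¬p. Evaluate φ at each world:
  w0 (successors {w0, w4, w9}): φ is false.
  w1 (successors {w2, w4, w5, w8}): φ is true.
  w2 (successors {w1, w3, w4, w5, w9}): φ is true.
  w3 (successors {w2, w4, w5, w6, w7, w8}): φ is false.
  w4 (successors {w0, w1, w2, w3, w6, w7, w9}): φ is true.
  w5 (successors {w1, w2, w3, w8, w9}): φ is true.
  w6 (successors {w3, w4, w9}): φ is false.
  w7 (successors {w3, w4}): φ is false.
  w8 (successors {w1, w3, w5, w8}): φ is false.
  w9 (successors {w0, w2, w4, w5, w6}): φ is true.
For instance, at w8:
  At w8: p is false, ◇¬¬p is true, so p ∧ ◇¬¬p is false.
    At w8: ◇¬¬p requires ¬¬p at some successor in {w1, w3, w5, w8}.
      ¬¬p holds at w1, so ◇¬¬p is true at w8.
Satisfying worlds: {w1, w2, w4, w5, w9}

w1, w2, w4, w5, w9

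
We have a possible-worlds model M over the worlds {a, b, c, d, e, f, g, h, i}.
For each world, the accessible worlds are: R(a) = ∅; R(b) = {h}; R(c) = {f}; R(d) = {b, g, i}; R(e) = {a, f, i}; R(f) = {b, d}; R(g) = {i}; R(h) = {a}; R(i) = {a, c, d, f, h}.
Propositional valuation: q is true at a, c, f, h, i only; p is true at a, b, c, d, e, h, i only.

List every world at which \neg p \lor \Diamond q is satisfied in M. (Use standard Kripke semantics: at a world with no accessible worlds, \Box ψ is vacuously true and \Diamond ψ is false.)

b, c, d, e, f, g, h, i

Let φ = \neg p \lor \Diamond q. Evaluate φ at each world:
  a (successors ∅): φ is false.
  b (successors {h}): φ is true.
  c (successors {f}): φ is true.
  d (successors {b, g, i}): φ is true.
  e (successors {a, f, i}): φ is true.
  f (successors {b, d}): φ is true.
  g (successors {i}): φ is true.
  h (successors {a}): φ is true.
  i (successors {a, c, d, f, h}): φ is true.
For instance, at h:
  At h: \neg p is false, \Diamond q is true, so \neg p \lor \Diamond q is true.
    At h: \Diamond q requires q at some successor in {a}.
      q holds at a, so \Diamond q is true at h.
Satisfying worlds: {b, c, d, e, f, g, h, i}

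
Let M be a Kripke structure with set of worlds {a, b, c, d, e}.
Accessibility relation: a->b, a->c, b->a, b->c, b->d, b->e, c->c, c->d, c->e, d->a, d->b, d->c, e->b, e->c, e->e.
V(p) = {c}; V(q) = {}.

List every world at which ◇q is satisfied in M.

none

Let φ = ◇q. Evaluate φ at each world:
  a (successors {b, c}): φ is false.
  b (successors {a, c, d, e}): φ is false.
  c (successors {c, d, e}): φ is false.
  d (successors {a, b, c}): φ is false.
  e (successors {b, c, e}): φ is false.
For instance, at d:
  At d: ◇q requires q at some successor in {a, b, c}.
    At a: q is false.
    At b: q is false.
    At c: q is false.
  So ◇q is false at d.
Satisfying worlds: none.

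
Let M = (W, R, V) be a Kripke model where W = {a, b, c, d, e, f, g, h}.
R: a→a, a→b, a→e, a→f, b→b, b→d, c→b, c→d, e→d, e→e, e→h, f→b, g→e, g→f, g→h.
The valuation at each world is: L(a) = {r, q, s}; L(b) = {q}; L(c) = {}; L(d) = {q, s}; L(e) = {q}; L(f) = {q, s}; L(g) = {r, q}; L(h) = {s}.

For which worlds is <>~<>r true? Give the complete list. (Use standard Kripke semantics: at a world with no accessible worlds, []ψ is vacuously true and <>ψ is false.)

Recall that <>ψ holds at a world iff ψ holds at some accessible world.
Let φ = <>~<>r. Evaluate φ at each world:
  a (successors {a, b, e, f}): φ is true.
  b (successors {b, d}): φ is true.
  c (successors {b, d}): φ is true.
  d (successors ∅): φ is false.
  e (successors {d, e, h}): φ is true.
  f (successors {b}): φ is true.
  g (successors {e, f, h}): φ is true.
  h (successors ∅): φ is false.
For instance, at f:
  At f: <>~<>r requires ~<>r at some successor in {b}.
    ~<>r holds at b, so <>~<>r is true at f.
      At b: <>r is false, so ~<>r is true.
Satisfying worlds: {a, b, c, e, f, g}

a, b, c, e, f, g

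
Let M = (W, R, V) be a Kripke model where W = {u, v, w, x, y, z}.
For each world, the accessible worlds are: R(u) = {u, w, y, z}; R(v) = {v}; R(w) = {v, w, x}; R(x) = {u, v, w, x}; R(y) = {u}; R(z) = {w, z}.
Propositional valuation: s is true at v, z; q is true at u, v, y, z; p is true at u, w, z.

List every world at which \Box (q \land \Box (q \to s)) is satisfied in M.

Let φ = \Box (q \land \Box (q \to s)). Evaluate φ at each world:
  u (successors {u, w, y, z}): φ is false.
  v (successors {v}): φ is true.
  w (successors {v, w, x}): φ is false.
  x (successors {u, v, w, x}): φ is false.
  y (successors {u}): φ is false.
  z (successors {w, z}): φ is false.
For instance, at v:
  At v: \Box (q \land \Box (q \to s)) requires q \land \Box (q \to s) at every successor {v}.
      At v: q is true, \Box (q \to s) is true, so q \land \Box (q \to s) is true.
  So \Box (q \land \Box (q \to s)) is true at v.
Satisfying worlds: {v}

v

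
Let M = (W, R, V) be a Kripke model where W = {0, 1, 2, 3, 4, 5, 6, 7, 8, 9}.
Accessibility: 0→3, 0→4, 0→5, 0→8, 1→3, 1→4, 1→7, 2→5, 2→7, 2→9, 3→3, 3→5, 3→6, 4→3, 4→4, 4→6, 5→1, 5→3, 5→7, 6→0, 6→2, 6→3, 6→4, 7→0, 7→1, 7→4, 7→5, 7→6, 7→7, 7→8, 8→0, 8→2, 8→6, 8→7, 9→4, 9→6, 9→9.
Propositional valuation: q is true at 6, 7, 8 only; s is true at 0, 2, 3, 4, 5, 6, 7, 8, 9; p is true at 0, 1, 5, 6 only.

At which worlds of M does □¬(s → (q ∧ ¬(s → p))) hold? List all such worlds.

Let φ = □¬(s → (q ∧ ¬(s → p))). Evaluate φ at each world:
  0 (successors {3, 4, 5, 8}): φ is false.
  1 (successors {3, 4, 7}): φ is false.
  2 (successors {5, 7, 9}): φ is false.
  3 (successors {3, 5, 6}): φ is true.
  4 (successors {3, 4, 6}): φ is true.
  5 (successors {1, 3, 7}): φ is false.
  6 (successors {0, 2, 3, 4}): φ is true.
  7 (successors {0, 1, 4, 5, 6, 7, 8}): φ is false.
  8 (successors {0, 2, 6, 7}): φ is false.
  9 (successors {4, 6, 9}): φ is true.
For instance, at 8:
  At 8: □¬(s → (q ∧ ¬(s → p))) requires ¬(s → (q ∧ ¬(s → p))) at every successor {0, 2, 6, 7}.
    ¬(s → (q ∧ ¬(s → p))) fails at 7, so □¬(s → (q ∧ ¬(s → p))) is false at 8.
Satisfying worlds: {3, 4, 6, 9}

3, 4, 6, 9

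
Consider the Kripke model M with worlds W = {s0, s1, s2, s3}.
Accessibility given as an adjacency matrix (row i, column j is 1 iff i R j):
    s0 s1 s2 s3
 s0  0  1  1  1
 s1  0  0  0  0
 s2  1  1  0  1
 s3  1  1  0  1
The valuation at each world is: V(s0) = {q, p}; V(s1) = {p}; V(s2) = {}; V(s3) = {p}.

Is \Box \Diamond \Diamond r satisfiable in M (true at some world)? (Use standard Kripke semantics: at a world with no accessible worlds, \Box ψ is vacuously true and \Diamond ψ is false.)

Yes

Let φ = \Box \Diamond \Diamond r. Evaluate φ at each world:
  s0 (successors {s1, s2, s3}): φ is false.
  s1 (successors ∅): φ is true.
  s2 (successors {s0, s1, s3}): φ is false.
  s3 (successors {s0, s1, s3}): φ is false.
Detail at s1 (witness):
  At s1: no accessible worlds, so \Box \Diamond \Diamond r holds vacuously.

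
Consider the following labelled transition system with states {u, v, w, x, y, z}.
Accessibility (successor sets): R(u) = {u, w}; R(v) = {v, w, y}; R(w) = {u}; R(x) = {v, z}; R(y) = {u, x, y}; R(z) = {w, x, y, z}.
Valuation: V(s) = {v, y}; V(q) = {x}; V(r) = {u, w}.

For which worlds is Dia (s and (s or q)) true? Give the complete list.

v, x, y, z

Let φ = Dia (s and (s or q)). Evaluate φ at each world:
  u (successors {u, w}): φ is false.
  v (successors {v, w, y}): φ is true.
  w (successors {u}): φ is false.
  x (successors {v, z}): φ is true.
  y (successors {u, x, y}): φ is true.
  z (successors {w, x, y, z}): φ is true.
For instance, at y:
  At y: Dia (s and (s or q)) requires s and (s or q) at some successor in {u, x, y}.
    s and (s or q) holds at y, so Dia (s and (s or q)) is true at y.
Satisfying worlds: {v, x, y, z}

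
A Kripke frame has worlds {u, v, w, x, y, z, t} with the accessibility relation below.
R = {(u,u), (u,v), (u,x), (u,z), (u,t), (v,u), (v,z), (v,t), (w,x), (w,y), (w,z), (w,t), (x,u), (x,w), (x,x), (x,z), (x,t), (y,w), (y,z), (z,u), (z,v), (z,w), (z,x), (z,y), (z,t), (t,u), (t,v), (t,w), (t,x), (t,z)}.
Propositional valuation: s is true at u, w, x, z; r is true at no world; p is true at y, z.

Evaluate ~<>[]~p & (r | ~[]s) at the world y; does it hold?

No

At y: ~<>[]~p is true, r | ~[]s is false, so ~<>[]~p & (r | ~[]s) is false.
  At y: <>[]~p is false, so ~<>[]~p is true.
    At y: <>[]~p requires []~p at some successor in {w, z}.
      At w: []~p is false.
      At z: []~p is false.
    So <>[]~p is false at y.
  At y: r is false, ~[]s is false, so r | ~[]s is false.
    At y: []s is true, so ~[]s is false.
      At y: []s requires s at every successor {w, z}.
        At w: s is true.
        At z: s is true.
      So []s is true at y.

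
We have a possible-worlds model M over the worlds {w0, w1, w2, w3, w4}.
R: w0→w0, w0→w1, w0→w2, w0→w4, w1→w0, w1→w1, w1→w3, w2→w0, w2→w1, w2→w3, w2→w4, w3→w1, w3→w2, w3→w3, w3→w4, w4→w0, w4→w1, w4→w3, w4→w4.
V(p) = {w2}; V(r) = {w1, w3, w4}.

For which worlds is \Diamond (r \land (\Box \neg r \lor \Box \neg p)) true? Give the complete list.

w0, w1, w2, w3, w4

Let φ = \Diamond (r \land (\Box \neg r \lor \Box \neg p)). Evaluate φ at each world:
  w0 (successors {w0, w1, w2, w4}): φ is true.
  w1 (successors {w0, w1, w3}): φ is true.
  w2 (successors {w0, w1, w3, w4}): φ is true.
  w3 (successors {w1, w2, w3, w4}): φ is true.
  w4 (successors {w0, w1, w3, w4}): φ is true.
For instance, at w3:
  At w3: \Diamond (r \land (\Box \neg r \lor \Box \neg p)) requires r \land (\Box \neg r \lor \Box \neg p) at some successor in {w1, w2, w3, w4}.
    r \land (\Box \neg r \lor \Box \neg p) holds at w1, so \Diamond (r \land (\Box \neg r \lor \Box \neg p)) is true at w3.
      At w1: r is true, \Box \neg r \lor \Box \neg p is true, so r \land (\Box \neg r \lor \Box \neg p) is true.
Satisfying worlds: {w0, w1, w2, w3, w4}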